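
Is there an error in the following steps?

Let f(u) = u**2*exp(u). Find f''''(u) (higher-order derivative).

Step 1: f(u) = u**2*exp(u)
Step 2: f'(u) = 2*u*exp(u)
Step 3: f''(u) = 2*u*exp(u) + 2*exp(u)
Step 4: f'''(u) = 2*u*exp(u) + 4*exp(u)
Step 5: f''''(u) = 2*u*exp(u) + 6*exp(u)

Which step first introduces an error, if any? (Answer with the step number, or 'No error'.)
Step 2

Step 2 is incorrect due to a dropped term.
The step shows: 2*u*exp(u)
The correct value should be: u**2*exp(u) + 2*u*exp(u)

Explanation: A term was dropped: the term u**2*exp(u) was incorrectly omitted
The later steps are derived from this incorrect expression, so the error originates in Step 2.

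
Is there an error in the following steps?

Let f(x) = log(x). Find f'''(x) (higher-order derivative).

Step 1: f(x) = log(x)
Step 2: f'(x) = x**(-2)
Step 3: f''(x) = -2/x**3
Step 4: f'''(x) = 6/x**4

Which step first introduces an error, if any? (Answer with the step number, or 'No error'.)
Step 2

Step 2 is incorrect due to a wrong exponent.
The step shows: x**(-2)
The correct value should be: 1/x

Explanation: The exponent -1 on x was incorrectly written as -2: the term 1/x was incorrectly written as x**(-2)
The later steps are derived from this incorrect expression, so the error originates in Step 2.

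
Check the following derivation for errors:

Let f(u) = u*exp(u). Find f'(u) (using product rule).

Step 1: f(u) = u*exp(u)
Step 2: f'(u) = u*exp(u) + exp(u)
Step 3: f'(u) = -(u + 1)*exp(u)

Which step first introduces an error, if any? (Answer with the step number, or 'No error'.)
Step 3

Step 3 is incorrect due to a sign flip.
The step shows: -(u + 1)*exp(u)
The correct value should be: (u + 1)*exp(u)

Explanation: The sign of the whole expression was flipped: the term (u + 1)*exp(u) was incorrectly written as -(u + 1)*exp(u)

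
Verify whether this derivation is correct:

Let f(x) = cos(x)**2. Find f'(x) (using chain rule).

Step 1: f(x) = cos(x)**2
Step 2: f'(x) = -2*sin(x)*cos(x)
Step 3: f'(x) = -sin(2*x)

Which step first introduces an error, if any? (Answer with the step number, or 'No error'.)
No error

All steps in this derivation are correct.
The final answer f'(x) = -sin(2*x) is valid.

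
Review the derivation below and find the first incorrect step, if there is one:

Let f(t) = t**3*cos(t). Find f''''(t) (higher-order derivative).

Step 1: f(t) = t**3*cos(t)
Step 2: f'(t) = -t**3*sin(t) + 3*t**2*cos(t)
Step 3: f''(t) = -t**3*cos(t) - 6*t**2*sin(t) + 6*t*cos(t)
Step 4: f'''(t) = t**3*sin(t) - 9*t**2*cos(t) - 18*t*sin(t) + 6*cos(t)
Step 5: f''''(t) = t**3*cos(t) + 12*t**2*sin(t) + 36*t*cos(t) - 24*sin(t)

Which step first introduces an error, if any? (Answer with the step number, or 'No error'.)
Step 5

Step 5 is incorrect due to a sign flip.
The step shows: t**3*cos(t) + 12*t**2*sin(t) + 36*t*cos(t) - 24*sin(t)
The correct value should be: t**3*cos(t) + 12*t**2*sin(t) - 36*t*cos(t) - 24*sin(t)

Explanation: The sign of one term was flipped: the term -36*t*cos(t) was incorrectly written as 36*t*cos(t)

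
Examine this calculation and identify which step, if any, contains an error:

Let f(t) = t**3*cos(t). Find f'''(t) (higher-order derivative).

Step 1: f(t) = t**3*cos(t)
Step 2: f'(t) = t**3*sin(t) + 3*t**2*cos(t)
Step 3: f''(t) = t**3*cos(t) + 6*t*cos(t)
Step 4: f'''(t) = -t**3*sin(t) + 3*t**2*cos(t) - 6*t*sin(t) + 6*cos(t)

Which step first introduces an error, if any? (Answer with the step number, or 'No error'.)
Step 2

Step 2 is incorrect due to a sign flip.
The step shows: t**3*sin(t) + 3*t**2*cos(t)
The correct value should be: -t**3*sin(t) + 3*t**2*cos(t)

Explanation: The sign of one term was flipped: the term -t**3*sin(t) was incorrectly written as t**3*sin(t)
The later steps are derived from this incorrect expression, so the error originates in Step 2.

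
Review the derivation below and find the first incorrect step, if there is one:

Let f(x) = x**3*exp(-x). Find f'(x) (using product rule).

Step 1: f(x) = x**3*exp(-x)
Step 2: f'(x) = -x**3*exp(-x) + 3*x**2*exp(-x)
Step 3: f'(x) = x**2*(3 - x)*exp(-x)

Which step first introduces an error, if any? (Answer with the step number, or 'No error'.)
No error

All steps in this derivation are correct.
The final answer f'(x) = x**2*(3 - x)*exp(-x) is valid.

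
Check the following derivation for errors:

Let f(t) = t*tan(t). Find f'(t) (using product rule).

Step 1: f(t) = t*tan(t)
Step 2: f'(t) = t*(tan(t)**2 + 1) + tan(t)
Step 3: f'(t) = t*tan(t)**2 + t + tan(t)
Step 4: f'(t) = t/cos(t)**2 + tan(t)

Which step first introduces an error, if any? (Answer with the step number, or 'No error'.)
No error

All steps in this derivation are correct.
The final answer f'(t) = t/cos(t)**2 + tan(t) is valid.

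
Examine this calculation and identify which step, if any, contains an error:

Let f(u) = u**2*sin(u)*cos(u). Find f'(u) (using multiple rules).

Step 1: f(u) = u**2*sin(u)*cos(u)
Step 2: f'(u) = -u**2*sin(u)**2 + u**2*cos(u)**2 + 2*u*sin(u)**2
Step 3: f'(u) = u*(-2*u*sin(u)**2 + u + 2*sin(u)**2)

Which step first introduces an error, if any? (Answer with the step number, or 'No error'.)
Step 2

Step 2 is incorrect due to a wrong trig function.
The step shows: -u**2*sin(u)**2 + u**2*cos(u)**2 + 2*u*sin(u)**2
The correct value should be: -u**2*sin(u)**2 + u**2*cos(u)**2 + 2*u*sin(u)*cos(u)

Explanation: cos(u) was incorrectly written as sin(u): the term 2*u*sin(u)*cos(u) was incorrectly written as 2*u*sin(u)**2
The later steps are derived from this incorrect expression, so the error originates in Step 2.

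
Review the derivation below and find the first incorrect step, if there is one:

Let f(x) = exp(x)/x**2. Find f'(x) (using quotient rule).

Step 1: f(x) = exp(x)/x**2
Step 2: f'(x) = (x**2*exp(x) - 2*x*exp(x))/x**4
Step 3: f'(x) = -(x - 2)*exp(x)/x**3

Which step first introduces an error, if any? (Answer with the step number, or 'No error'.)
Step 3

Step 3 is incorrect due to a sign flip.
The step shows: -(x - 2)*exp(x)/x**3
The correct value should be: (x - 2)*exp(x)/x**3

Explanation: The sign of the whole expression was flipped: the term (x - 2)*exp(x)/x**3 was incorrectly written as -(x - 2)*exp(x)/x**3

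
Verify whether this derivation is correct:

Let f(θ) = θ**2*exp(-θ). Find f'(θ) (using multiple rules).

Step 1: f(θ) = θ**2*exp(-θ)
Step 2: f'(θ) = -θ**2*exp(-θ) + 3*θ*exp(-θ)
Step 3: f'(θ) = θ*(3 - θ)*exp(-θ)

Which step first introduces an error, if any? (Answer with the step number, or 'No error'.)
Step 2

Step 2 is incorrect due to a wrong coefficient.
The step shows: -θ**2*exp(-θ) + 3*θ*exp(-θ)
The correct value should be: -θ**2*exp(-θ) + 2*θ*exp(-θ)

Explanation: The coefficient 2 was incorrectly written as 3: the term 2*θ*exp(-θ) was incorrectly written as 3*θ*exp(-θ)
The later steps are derived from this incorrect expression, so the error originates in Step 2.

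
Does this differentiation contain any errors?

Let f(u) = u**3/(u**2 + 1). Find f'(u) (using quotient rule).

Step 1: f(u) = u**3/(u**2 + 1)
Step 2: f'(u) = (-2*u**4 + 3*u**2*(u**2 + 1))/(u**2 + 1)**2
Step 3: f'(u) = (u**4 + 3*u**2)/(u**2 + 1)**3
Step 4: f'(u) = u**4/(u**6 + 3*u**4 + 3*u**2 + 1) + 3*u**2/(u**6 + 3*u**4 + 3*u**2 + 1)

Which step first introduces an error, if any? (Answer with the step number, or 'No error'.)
Step 3

Step 3 is incorrect due to a wrong exponent.
The step shows: (u**4 + 3*u**2)/(u**2 + 1)**3
The correct value should be: (u**4 + 3*u**2)/(u**2 + 1)**2

Explanation: The exponent -2 on u**2 + 1 was incorrectly written as -3: the term (u**4 + 3*u**2)/(u**2 + 1)**2 was incorrectly written as (u**4 + 3*u**2)/(u**2 + 1)**3
The later steps are derived from this incorrect expression, so the error originates in Step 3.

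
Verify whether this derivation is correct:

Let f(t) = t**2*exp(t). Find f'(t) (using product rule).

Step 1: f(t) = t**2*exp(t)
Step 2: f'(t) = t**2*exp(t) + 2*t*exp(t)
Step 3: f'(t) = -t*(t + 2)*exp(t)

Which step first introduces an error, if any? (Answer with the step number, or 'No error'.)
Step 3

Step 3 is incorrect due to a sign flip.
The step shows: -t*(t + 2)*exp(t)
The correct value should be: t*(t + 2)*exp(t)

Explanation: The sign of the whole expression was flipped: the term t*(t + 2)*exp(t) was incorrectly written as -t*(t + 2)*exp(t)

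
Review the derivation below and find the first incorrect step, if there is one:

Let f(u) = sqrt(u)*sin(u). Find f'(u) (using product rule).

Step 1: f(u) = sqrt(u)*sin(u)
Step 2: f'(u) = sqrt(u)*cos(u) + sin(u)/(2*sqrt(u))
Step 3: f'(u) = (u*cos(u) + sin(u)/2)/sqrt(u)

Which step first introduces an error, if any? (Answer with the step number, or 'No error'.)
No error

All steps in this derivation are correct.
The final answer f'(u) = (u*cos(u) + sin(u)/2)/sqrt(u) is valid.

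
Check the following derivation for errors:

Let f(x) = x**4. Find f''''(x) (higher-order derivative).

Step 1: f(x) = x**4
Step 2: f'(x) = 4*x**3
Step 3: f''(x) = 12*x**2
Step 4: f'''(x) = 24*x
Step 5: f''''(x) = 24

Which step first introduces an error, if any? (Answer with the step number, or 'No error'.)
No error

All steps in this derivation are correct.
The final answer f''''(x) = 24 is valid.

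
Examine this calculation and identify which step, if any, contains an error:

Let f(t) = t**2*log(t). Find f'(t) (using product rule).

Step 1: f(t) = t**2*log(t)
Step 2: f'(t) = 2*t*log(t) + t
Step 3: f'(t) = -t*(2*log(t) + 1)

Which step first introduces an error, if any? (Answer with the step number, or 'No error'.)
Step 3

Step 3 is incorrect due to a sign flip.
The step shows: -t*(2*log(t) + 1)
The correct value should be: t*(2*log(t) + 1)

Explanation: The sign of the whole expression was flipped: the term t*(2*log(t) + 1) was incorrectly written as -t*(2*log(t) + 1)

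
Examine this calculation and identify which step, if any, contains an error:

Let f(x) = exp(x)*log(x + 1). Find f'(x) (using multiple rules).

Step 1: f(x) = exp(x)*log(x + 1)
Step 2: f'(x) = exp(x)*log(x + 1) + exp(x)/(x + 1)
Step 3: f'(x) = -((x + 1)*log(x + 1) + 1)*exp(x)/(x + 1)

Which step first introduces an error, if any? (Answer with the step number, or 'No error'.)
Step 3

Step 3 is incorrect due to a sign flip.
The step shows: -((x + 1)*log(x + 1) + 1)*exp(x)/(x + 1)
The correct value should be: ((x + 1)*log(x + 1) + 1)*exp(x)/(x + 1)

Explanation: The sign of the whole expression was flipped: the term ((x + 1)*log(x + 1) + 1)*exp(x)/(x + 1) was incorrectly written as -((x + 1)*log(x + 1) + 1)*exp(x)/(x + 1)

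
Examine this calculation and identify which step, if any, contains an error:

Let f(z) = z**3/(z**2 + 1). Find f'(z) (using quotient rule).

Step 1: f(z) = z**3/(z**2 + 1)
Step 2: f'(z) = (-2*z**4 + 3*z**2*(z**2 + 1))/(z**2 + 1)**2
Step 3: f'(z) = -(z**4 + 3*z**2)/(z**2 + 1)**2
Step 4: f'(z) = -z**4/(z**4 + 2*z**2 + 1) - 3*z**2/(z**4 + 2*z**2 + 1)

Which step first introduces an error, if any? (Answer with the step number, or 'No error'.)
Step 3

Step 3 is incorrect due to a sign flip.
The step shows: -(z**4 + 3*z**2)/(z**2 + 1)**2
The correct value should be: (z**4 + 3*z**2)/(z**2 + 1)**2

Explanation: The sign of the whole expression was flipped: the term (z**4 + 3*z**2)/(z**2 + 1)**2 was incorrectly written as -(z**4 + 3*z**2)/(z**2 + 1)**2
The later steps are derived from this incorrect expression, so the error originates in Step 3.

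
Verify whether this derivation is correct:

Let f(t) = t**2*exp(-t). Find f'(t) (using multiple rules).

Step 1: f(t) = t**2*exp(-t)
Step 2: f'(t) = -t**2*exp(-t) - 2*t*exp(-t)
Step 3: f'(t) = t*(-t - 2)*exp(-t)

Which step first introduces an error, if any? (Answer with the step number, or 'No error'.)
Step 2

Step 2 is incorrect due to a sign flip.
The step shows: -t**2*exp(-t) - 2*t*exp(-t)
The correct value should be: -t**2*exp(-t) + 2*t*exp(-t)

Explanation: The sign of one term was flipped: the term 2*t*exp(-t) was incorrectly written as -2*t*exp(-t)
The later steps are derived from this incorrect expression, so the error originates in Step 2.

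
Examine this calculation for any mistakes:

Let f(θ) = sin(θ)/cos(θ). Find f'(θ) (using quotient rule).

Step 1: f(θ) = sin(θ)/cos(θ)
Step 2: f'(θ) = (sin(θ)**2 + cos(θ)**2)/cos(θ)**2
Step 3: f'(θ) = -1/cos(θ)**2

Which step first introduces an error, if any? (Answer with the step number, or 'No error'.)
Step 3

Step 3 is incorrect due to a sign flip.
The step shows: -1/cos(θ)**2
The correct value should be: cos(θ)**(-2)

Explanation: The sign of the whole expression was flipped: the term cos(θ)**(-2) was incorrectly written as -1/cos(θ)**2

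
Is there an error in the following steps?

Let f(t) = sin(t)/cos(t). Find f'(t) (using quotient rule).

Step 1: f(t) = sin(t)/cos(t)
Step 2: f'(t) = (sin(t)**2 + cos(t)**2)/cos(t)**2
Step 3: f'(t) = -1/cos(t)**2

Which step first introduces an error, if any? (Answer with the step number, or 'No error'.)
Step 3

Step 3 is incorrect due to a sign flip.
The step shows: -1/cos(t)**2
The correct value should be: cos(t)**(-2)

Explanation: The sign of the whole expression was flipped: the term cos(t)**(-2) was incorrectly written as -1/cos(t)**2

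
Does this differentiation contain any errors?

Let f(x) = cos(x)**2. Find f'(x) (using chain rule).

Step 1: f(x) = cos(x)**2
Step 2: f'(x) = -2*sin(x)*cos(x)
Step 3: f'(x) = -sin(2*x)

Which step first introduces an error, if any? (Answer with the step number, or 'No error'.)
No error

All steps in this derivation are correct.
The final answer f'(x) = -sin(2*x) is valid.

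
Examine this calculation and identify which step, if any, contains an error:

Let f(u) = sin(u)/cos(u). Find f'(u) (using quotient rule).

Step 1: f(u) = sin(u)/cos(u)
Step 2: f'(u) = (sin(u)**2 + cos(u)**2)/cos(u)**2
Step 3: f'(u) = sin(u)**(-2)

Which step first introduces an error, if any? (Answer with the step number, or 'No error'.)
Step 3

Step 3 is incorrect due to a wrong trig function.
The step shows: sin(u)**(-2)
The correct value should be: cos(u)**(-2)

Explanation: cos(u) was incorrectly written as sin(u): the term cos(u)**(-2) was incorrectly written as sin(u)**(-2)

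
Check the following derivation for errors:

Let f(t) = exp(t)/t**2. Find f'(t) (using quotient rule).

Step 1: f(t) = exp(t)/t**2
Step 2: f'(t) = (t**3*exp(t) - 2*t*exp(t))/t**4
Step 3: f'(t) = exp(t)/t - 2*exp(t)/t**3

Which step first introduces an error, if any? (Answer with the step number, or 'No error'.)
Step 2

Step 2 is incorrect due to a wrong exponent.
The step shows: (t**3*exp(t) - 2*t*exp(t))/t**4
The correct value should be: (t**2*exp(t) - 2*t*exp(t))/t**4

Explanation: The exponent 2 on t was incorrectly written as 3: the term (t**2*exp(t) - 2*t*exp(t))/t**4 was incorrectly written as (t**3*exp(t) - 2*t*exp(t))/t**4
The later steps are derived from this incorrect expression, so the error originates in Step 2.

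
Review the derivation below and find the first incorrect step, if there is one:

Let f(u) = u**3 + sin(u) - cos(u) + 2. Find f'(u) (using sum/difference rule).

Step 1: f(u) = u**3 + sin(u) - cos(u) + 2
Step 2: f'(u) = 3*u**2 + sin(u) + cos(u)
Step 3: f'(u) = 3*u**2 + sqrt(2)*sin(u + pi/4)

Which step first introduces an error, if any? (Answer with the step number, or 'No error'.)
No error

All steps in this derivation are correct.
The final answer f'(u) = 3*u**2 + sqrt(2)*sin(u + pi/4) is valid.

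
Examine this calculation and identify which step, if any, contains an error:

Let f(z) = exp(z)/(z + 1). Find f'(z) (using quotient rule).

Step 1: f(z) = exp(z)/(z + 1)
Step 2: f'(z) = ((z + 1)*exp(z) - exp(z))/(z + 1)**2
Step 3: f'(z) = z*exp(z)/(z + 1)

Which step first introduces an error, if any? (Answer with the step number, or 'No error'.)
Step 3

Step 3 is incorrect due to a wrong exponent.
The step shows: z*exp(z)/(z + 1)
The correct value should be: z*exp(z)/(z + 1)**2

Explanation: The exponent -2 on z + 1 was incorrectly written as -1: the term z*exp(z)/(z + 1)**2 was incorrectly written as z*exp(z)/(z + 1)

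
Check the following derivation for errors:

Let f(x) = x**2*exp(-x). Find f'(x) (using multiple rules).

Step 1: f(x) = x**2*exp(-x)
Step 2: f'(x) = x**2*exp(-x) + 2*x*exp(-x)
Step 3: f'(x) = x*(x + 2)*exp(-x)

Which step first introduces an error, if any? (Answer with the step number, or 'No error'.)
Step 2

Step 2 is incorrect due to a sign flip.
The step shows: x**2*exp(-x) + 2*x*exp(-x)
The correct value should be: -x**2*exp(-x) + 2*x*exp(-x)

Explanation: The sign of one term was flipped: the term -x**2*exp(-x) was incorrectly written as x**2*exp(-x)
The later steps are derived from this incorrect expression, so the error originates in Step 2.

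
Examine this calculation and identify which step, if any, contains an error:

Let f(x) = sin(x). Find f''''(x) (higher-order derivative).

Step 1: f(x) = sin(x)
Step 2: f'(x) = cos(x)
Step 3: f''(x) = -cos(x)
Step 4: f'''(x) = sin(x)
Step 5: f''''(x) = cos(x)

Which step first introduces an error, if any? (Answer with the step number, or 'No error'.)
Step 3

Step 3 is incorrect due to a wrong trig function.
The step shows: -cos(x)
The correct value should be: -sin(x)

Explanation: sin(x) was incorrectly written as cos(x): the term -sin(x) was incorrectly written as -cos(x)
The later steps are derived from this incorrect expression, so the error originates in Step 3.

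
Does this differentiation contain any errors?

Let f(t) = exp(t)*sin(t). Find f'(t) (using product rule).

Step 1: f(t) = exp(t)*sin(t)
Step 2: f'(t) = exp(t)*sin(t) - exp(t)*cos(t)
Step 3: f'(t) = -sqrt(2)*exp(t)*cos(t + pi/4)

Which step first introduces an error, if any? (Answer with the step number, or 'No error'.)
Step 2

Step 2 is incorrect due to a sign flip.
The step shows: exp(t)*sin(t) - exp(t)*cos(t)
The correct value should be: exp(t)*sin(t) + exp(t)*cos(t)

Explanation: The sign of one term was flipped: the term exp(t)*cos(t) was incorrectly written as -exp(t)*cos(t)
The later steps are derived from this incorrect expression, so the error originates in Step 2.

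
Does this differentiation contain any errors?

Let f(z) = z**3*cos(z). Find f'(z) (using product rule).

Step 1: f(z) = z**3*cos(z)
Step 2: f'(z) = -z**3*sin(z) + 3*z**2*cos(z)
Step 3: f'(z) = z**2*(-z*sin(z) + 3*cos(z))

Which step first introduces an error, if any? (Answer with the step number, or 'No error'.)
No error

All steps in this derivation are correct.
The final answer f'(z) = z**2*(-z*sin(z) + 3*cos(z)) is valid.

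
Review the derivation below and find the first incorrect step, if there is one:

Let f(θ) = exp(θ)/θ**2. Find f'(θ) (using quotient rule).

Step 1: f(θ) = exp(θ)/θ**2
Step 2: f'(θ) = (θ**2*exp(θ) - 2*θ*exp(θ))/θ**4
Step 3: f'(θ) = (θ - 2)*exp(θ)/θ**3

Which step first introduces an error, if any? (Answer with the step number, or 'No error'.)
No error

All steps in this derivation are correct.
The final answer f'(θ) = (θ - 2)*exp(θ)/θ**3 is valid.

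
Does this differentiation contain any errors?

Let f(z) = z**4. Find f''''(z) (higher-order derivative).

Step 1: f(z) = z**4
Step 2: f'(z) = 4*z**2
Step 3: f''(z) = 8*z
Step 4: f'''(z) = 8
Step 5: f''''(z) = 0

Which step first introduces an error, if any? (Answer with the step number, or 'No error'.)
Step 2

Step 2 is incorrect due to a wrong exponent.
The step shows: 4*z**2
The correct value should be: 4*z**3

Explanation: The exponent 3 on z was incorrectly written as 2: the term 4*z**3 was incorrectly written as 4*z**2
The later steps are derived from this incorrect expression, so the error originates in Step 2.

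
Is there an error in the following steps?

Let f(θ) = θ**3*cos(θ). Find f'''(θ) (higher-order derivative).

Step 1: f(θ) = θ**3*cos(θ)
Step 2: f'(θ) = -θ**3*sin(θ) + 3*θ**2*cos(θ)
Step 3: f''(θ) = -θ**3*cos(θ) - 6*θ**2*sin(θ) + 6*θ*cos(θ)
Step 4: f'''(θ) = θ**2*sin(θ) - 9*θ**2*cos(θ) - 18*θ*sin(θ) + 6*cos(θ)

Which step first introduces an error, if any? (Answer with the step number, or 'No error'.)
Step 4

Step 4 is incorrect due to a wrong exponent.
The step shows: θ**2*sin(θ) - 9*θ**2*cos(θ) - 18*θ*sin(θ) + 6*cos(θ)
The correct value should be: θ**3*sin(θ) - 9*θ**2*cos(θ) - 18*θ*sin(θ) + 6*cos(θ)

Explanation: The exponent 3 on θ was incorrectly written as 2: the term θ**3*sin(θ) was incorrectly written as θ**2*sin(θ)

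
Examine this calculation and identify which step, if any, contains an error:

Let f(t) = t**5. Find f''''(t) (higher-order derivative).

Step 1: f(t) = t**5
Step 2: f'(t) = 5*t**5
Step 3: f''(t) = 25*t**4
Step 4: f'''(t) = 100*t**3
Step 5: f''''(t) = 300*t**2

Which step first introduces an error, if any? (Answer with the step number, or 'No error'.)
Step 2

Step 2 is incorrect due to a wrong exponent.
The step shows: 5*t**5
The correct value should be: 5*t**4

Explanation: The exponent 4 on t was incorrectly written as 5: the term 5*t**4 was incorrectly written as 5*t**5
The later steps are derived from this incorrect expression, so the error originates in Step 2.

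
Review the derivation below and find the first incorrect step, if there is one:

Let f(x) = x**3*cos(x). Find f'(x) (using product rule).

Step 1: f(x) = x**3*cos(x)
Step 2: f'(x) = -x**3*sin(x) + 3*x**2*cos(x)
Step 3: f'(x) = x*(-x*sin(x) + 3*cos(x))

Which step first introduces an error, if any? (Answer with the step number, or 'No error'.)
Step 3

Step 3 is incorrect due to a wrong exponent.
The step shows: x*(-x*sin(x) + 3*cos(x))
The correct value should be: x**2*(-x*sin(x) + 3*cos(x))

Explanation: The exponent 2 on x was incorrectly written as 1: the term x**2*(-x*sin(x) + 3*cos(x)) was incorrectly written as x*(-x*sin(x) + 3*cos(x))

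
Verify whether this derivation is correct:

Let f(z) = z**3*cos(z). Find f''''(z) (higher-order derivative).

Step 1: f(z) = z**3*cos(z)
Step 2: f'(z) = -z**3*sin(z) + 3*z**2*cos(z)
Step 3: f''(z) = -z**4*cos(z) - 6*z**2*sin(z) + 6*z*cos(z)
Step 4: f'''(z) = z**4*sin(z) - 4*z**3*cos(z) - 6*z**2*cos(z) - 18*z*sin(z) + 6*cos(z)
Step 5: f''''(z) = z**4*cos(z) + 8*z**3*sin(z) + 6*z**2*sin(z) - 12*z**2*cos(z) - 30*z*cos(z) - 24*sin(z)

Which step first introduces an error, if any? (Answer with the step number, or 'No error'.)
Step 3

Step 3 is incorrect due to a wrong exponent.
The step shows: -z**4*cos(z) - 6*z**2*sin(z) + 6*z*cos(z)
The correct value should be: -z**3*cos(z) - 6*z**2*sin(z) + 6*z*cos(z)

Explanation: The exponent 3 on z was incorrectly written as 4: the term -z**3*cos(z) was incorrectly written as -z**4*cos(z)
The later steps are derived from this incorrect expression, so the error originates in Step 3.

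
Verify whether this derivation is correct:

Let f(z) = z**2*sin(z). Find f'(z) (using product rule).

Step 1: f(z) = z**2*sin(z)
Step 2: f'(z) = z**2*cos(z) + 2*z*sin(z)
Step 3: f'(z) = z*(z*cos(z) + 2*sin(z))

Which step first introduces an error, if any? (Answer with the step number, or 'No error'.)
No error

All steps in this derivation are correct.
The final answer f'(z) = z*(z*cos(z) + 2*sin(z)) is valid.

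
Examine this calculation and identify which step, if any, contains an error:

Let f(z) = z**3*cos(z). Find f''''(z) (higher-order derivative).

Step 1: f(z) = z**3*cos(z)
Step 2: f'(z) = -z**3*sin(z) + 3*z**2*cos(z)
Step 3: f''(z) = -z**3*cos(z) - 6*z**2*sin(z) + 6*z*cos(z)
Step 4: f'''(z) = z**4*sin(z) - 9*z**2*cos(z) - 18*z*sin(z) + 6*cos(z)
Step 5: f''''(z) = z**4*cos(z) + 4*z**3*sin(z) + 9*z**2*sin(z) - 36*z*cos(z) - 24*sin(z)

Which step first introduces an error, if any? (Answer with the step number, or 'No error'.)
Step 4

Step 4 is incorrect due to a wrong exponent.
The step shows: z**4*sin(z) - 9*z**2*cos(z) - 18*z*sin(z) + 6*cos(z)
The correct value should be: z**3*sin(z) - 9*z**2*cos(z) - 18*z*sin(z) + 6*cos(z)

Explanation: The exponent 3 on z was incorrectly written as 4: the term z**3*sin(z) was incorrectly written as z**4*sin(z)
The later steps are derived from this incorrect expression, so the error originates in Step 4.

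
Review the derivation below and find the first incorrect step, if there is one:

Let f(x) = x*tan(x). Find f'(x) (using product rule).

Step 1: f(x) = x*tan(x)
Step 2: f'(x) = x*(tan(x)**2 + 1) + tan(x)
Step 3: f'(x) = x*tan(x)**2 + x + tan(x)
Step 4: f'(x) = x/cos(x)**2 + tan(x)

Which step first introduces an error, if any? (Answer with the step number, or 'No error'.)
No error

All steps in this derivation are correct.
The final answer f'(x) = x/cos(x)**2 + tan(x) is valid.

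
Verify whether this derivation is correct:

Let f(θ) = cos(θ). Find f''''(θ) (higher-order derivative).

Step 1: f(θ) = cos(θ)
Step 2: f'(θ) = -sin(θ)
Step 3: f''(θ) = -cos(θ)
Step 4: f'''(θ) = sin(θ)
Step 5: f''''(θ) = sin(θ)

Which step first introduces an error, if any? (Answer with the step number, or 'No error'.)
Step 5

Step 5 is incorrect due to a wrong trig function.
The step shows: sin(θ)
The correct value should be: cos(θ)

Explanation: cos(θ) was incorrectly written as sin(θ): the term cos(θ) was incorrectly written as sin(θ)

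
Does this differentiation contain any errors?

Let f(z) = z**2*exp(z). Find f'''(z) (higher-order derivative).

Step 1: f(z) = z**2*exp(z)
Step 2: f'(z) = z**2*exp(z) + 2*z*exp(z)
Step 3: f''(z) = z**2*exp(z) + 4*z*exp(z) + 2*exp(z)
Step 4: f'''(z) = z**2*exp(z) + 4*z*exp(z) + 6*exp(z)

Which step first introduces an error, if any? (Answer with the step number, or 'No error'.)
Step 4

Step 4 is incorrect due to a wrong coefficient.
The step shows: z**2*exp(z) + 4*z*exp(z) + 6*exp(z)
The correct value should be: z**2*exp(z) + 6*z*exp(z) + 6*exp(z)

Explanation: The coefficient 6 was incorrectly written as 4: the term 6*z*exp(z) was incorrectly written as 4*z*exp(z)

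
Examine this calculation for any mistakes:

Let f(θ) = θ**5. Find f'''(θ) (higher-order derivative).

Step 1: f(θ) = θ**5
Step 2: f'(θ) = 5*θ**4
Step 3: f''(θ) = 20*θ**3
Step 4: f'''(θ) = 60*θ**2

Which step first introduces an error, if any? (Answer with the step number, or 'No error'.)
No error

All steps in this derivation are correct.
The final answer f'''(θ) = 60*θ**2 is valid.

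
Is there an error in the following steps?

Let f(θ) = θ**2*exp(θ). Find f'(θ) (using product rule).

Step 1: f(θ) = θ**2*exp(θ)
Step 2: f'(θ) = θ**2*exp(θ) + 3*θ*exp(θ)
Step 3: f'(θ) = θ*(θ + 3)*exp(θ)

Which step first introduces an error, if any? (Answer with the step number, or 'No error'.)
Step 2

Step 2 is incorrect due to a wrong coefficient.
The step shows: θ**2*exp(θ) + 3*θ*exp(θ)
The correct value should be: θ**2*exp(θ) + 2*θ*exp(θ)

Explanation: The coefficient 2 was incorrectly written as 3: the term 2*θ*exp(θ) was incorrectly written as 3*θ*exp(θ)
The later steps are derived from this incorrect expression, so the error originates in Step 2.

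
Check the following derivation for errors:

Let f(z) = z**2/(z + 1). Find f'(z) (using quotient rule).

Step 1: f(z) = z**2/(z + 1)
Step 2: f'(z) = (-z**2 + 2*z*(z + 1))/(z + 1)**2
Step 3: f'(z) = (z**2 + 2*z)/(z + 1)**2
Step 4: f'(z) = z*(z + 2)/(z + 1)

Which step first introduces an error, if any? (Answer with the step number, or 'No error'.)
Step 4

Step 4 is incorrect due to a wrong exponent.
The step shows: z*(z + 2)/(z + 1)
The correct value should be: z*(z + 2)/(z + 1)**2

Explanation: The exponent -2 on z + 1 was incorrectly written as -1: the term z*(z + 2)/(z + 1)**2 was incorrectly written as z*(z + 2)/(z + 1)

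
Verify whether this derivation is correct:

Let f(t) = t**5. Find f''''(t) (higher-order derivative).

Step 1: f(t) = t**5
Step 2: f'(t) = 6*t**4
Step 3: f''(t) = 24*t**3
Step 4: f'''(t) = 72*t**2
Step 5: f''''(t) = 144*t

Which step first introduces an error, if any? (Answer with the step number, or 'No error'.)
Step 2

Step 2 is incorrect due to a wrong coefficient.
The step shows: 6*t**4
The correct value should be: 5*t**4

Explanation: The coefficient 5 was incorrectly written as 6: the term 5*t**4 was incorrectly written as 6*t**4
The later steps are derived from this incorrect expression, so the error originates in Step 2.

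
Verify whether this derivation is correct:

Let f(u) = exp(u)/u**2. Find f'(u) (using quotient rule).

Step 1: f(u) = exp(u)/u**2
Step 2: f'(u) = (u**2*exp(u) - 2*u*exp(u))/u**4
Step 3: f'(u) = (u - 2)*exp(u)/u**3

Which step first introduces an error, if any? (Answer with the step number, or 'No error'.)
No error

All steps in this derivation are correct.
The final answer f'(u) = (u - 2)*exp(u)/u**3 is valid.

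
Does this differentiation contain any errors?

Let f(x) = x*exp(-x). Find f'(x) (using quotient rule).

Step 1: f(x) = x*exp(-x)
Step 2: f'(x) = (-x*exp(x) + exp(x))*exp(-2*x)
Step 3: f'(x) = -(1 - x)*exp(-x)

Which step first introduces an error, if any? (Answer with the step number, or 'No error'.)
Step 3

Step 3 is incorrect due to a sign flip.
The step shows: -(1 - x)*exp(-x)
The correct value should be: (1 - x)*exp(-x)

Explanation: The sign of the whole expression was flipped: the term (1 - x)*exp(-x) was incorrectly written as -(1 - x)*exp(-x)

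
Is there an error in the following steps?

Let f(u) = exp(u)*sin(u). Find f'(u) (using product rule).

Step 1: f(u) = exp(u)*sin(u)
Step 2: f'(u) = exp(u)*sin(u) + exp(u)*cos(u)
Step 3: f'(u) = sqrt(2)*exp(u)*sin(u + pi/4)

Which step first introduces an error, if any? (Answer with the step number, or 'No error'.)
No error

All steps in this derivation are correct.
The final answer f'(u) = sqrt(2)*exp(u)*sin(u + pi/4) is valid.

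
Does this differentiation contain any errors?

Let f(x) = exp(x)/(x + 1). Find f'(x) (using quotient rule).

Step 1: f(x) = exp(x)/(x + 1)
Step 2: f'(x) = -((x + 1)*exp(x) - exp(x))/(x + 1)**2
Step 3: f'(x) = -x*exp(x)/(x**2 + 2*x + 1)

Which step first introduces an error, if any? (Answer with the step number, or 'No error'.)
Step 2

Step 2 is incorrect due to a sign flip.
The step shows: -((x + 1)*exp(x) - exp(x))/(x + 1)**2
The correct value should be: ((x + 1)*exp(x) - exp(x))/(x + 1)**2

Explanation: The sign of the whole expression was flipped: the term ((x + 1)*exp(x) - exp(x))/(x + 1)**2 was incorrectly written as -((x + 1)*exp(x) - exp(x))/(x + 1)**2
The later steps are derived from this incorrect expression, so the error originates in Step 2.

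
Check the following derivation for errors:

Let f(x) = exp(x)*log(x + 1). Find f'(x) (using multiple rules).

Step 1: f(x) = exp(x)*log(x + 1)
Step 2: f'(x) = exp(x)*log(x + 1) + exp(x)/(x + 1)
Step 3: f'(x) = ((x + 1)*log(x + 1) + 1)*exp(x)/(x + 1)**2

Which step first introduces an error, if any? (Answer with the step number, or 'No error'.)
Step 3

Step 3 is incorrect due to a wrong exponent.
The step shows: ((x + 1)*log(x + 1) + 1)*exp(x)/(x + 1)**2
The correct value should be: ((x + 1)*log(x + 1) + 1)*exp(x)/(x + 1)

Explanation: The exponent -1 on x + 1 was incorrectly written as -2: the term ((x + 1)*log(x + 1) + 1)*exp(x)/(x + 1) was incorrectly written as ((x + 1)*log(x + 1) + 1)*exp(x)/(x + 1)**2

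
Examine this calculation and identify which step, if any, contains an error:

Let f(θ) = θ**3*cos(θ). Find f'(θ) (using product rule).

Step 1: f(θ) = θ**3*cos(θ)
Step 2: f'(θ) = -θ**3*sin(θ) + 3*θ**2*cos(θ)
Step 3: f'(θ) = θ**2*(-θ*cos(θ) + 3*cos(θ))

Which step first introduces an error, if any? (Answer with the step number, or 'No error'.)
Step 3

Step 3 is incorrect due to a wrong trig function.
The step shows: θ**2*(-θ*cos(θ) + 3*cos(θ))
The correct value should be: θ**2*(-θ*sin(θ) + 3*cos(θ))

Explanation: sin(θ) was incorrectly written as cos(θ): the term θ**2*(-θ*sin(θ) + 3*cos(θ)) was incorrectly written as θ**2*(-θ*cos(θ) + 3*cos(θ))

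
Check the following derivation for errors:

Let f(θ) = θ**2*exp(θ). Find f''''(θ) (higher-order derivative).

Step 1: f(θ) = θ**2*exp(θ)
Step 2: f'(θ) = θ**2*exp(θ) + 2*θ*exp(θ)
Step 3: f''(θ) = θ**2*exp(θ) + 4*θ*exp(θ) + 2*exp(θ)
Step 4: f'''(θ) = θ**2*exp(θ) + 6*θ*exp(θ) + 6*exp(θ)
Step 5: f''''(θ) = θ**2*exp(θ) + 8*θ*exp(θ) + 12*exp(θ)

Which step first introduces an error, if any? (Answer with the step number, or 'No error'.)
No error

All steps in this derivation are correct.
The final answer f''''(θ) = θ**2*exp(θ) + 8*θ*exp(θ) + 12*exp(θ) is valid.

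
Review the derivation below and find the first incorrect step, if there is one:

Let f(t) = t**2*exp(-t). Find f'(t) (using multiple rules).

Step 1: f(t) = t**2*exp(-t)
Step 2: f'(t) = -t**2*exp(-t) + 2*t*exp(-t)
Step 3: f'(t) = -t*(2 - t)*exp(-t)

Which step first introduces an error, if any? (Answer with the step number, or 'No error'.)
Step 3

Step 3 is incorrect due to a sign flip.
The step shows: -t*(2 - t)*exp(-t)
The correct value should be: t*(2 - t)*exp(-t)

Explanation: The sign of the whole expression was flipped: the term t*(2 - t)*exp(-t) was incorrectly written as -t*(2 - t)*exp(-t)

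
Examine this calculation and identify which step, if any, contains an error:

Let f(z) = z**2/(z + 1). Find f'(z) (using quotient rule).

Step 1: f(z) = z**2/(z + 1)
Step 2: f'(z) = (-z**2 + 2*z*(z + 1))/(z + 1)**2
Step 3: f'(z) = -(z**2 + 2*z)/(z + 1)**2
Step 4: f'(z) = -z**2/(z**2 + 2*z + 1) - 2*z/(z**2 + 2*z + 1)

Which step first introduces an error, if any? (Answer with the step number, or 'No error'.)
Step 3

Step 3 is incorrect due to a sign flip.
The step shows: -(z**2 + 2*z)/(z + 1)**2
The correct value should be: (z**2 + 2*z)/(z + 1)**2

Explanation: The sign of the whole expression was flipped: the term (z**2 + 2*z)/(z + 1)**2 was incorrectly written as -(z**2 + 2*z)/(z + 1)**2
The later steps are derived from this incorrect expression, so the error originates in Step 3.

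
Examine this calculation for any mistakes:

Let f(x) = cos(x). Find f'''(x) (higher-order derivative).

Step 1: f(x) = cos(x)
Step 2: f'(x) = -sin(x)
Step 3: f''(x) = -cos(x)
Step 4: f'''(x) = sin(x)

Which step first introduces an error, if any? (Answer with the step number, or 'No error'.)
No error

All steps in this derivation are correct.
The final answer f'''(x) = sin(x) is valid.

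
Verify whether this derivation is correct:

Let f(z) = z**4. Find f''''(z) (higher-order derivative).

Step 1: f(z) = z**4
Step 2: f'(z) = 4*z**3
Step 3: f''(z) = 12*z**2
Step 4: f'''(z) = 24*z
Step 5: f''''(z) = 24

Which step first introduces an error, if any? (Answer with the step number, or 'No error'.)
No error

All steps in this derivation are correct.
The final answer f''''(z) = 24 is valid.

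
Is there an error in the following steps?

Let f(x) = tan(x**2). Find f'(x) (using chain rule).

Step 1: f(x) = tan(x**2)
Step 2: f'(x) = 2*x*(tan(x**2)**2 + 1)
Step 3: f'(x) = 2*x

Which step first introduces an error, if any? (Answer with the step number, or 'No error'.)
Step 3

Step 3 is incorrect due to a dropped term.
The step shows: 2*x
The correct value should be: 2*x*tan(x**2)**2 + 2*x

Explanation: A term was dropped: the term 2*x*tan(x**2)**2 was incorrectly omitted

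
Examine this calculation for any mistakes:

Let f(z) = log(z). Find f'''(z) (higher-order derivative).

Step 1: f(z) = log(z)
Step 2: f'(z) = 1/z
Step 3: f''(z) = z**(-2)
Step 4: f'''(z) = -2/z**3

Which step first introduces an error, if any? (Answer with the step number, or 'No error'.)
Step 3

Step 3 is incorrect due to a sign flip.
The step shows: z**(-2)
The correct value should be: -1/z**2

Explanation: The sign of the whole expression was flipped: the term -1/z**2 was incorrectly written as z**(-2)
The later steps are derived from this incorrect expression, so the error originates in Step 3.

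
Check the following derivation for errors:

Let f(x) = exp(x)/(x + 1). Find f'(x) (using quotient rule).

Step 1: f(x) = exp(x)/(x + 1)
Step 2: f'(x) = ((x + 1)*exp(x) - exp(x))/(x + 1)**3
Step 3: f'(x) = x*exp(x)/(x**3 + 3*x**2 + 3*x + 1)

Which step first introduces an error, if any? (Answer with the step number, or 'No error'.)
Step 2

Step 2 is incorrect due to a wrong exponent.
The step shows: ((x + 1)*exp(x) - exp(x))/(x + 1)**3
The correct value should be: ((x + 1)*exp(x) - exp(x))/(x + 1)**2

Explanation: The exponent -2 on x + 1 was incorrectly written as -3: the term ((x + 1)*exp(x) - exp(x))/(x + 1)**2 was incorrectly written as ((x + 1)*exp(x) - exp(x))/(x + 1)**3
The later steps are derived from this incorrect expression, so the error originates in Step 2.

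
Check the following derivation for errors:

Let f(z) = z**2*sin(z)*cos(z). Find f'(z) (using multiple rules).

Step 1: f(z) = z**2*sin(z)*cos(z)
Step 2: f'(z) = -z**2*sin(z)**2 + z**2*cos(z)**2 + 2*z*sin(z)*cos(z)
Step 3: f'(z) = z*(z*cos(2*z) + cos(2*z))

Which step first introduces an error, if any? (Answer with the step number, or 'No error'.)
Step 3

Step 3 is incorrect due to a wrong trig function.
The step shows: z*(z*cos(2*z) + cos(2*z))
The correct value should be: z*(z*cos(2*z) + sin(2*z))

Explanation: sin(2*z) was incorrectly written as cos(2*z): the term z*(z*cos(2*z) + sin(2*z)) was incorrectly written as z*(z*cos(2*z) + cos(2*z))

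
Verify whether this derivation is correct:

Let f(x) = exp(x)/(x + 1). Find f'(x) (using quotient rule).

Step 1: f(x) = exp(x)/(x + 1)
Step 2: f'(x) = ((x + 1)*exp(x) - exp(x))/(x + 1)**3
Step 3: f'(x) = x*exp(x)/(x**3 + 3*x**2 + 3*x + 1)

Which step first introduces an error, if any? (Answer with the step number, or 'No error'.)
Step 2

Step 2 is incorrect due to a wrong exponent.
The step shows: ((x + 1)*exp(x) - exp(x))/(x + 1)**3
The correct value should be: ((x + 1)*exp(x) - exp(x))/(x + 1)**2

Explanation: The exponent -2 on x + 1 was incorrectly written as -3: the term ((x + 1)*exp(x) - exp(x))/(x + 1)**2 was incorrectly written as ((x + 1)*exp(x) - exp(x))/(x + 1)**3
The later steps are derived from this incorrect expression, so the error originates in Step 2.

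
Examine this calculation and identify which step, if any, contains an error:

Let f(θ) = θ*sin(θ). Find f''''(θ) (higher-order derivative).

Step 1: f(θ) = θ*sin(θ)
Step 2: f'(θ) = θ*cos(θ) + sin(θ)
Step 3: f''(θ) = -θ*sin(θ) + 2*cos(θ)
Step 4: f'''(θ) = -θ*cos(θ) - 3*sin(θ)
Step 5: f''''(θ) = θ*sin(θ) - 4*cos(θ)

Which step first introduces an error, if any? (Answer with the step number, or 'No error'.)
No error

All steps in this derivation are correct.
The final answer f''''(θ) = θ*sin(θ) - 4*cos(θ) is valid.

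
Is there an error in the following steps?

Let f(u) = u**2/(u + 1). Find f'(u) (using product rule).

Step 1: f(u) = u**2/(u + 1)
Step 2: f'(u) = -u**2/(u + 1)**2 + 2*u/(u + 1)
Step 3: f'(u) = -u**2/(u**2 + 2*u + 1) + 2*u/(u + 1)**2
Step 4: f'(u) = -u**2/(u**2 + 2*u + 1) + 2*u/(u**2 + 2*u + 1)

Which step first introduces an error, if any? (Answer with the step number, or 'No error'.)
Step 3

Step 3 is incorrect due to a wrong exponent.
The step shows: -u**2/(u**2 + 2*u + 1) + 2*u/(u + 1)**2
The correct value should be: -u**2/(u**2 + 2*u + 1) + 2*u/(u + 1)

Explanation: The exponent -1 on u + 1 was incorrectly written as -2: the term 2*u/(u + 1) was incorrectly written as 2*u/(u + 1)**2
The later steps are derived from this incorrect expression, so the error originates in Step 3.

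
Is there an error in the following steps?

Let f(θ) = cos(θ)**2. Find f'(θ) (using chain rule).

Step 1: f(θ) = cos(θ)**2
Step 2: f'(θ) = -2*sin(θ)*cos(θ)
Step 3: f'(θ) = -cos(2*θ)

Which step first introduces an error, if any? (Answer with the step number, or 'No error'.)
Step 3

Step 3 is incorrect due to a wrong trig function.
The step shows: -cos(2*θ)
The correct value should be: -sin(2*θ)

Explanation: sin(2*θ) was incorrectly written as cos(2*θ): the term -sin(2*θ) was incorrectly written as -cos(2*θ)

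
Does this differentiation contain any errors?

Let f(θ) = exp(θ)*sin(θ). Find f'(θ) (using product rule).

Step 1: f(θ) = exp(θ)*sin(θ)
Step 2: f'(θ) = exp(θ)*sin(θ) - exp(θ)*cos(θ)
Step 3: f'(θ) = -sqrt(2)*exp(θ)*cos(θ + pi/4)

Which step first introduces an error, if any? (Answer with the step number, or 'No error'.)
Step 2

Step 2 is incorrect due to a sign flip.
The step shows: exp(θ)*sin(θ) - exp(θ)*cos(θ)
The correct value should be: exp(θ)*sin(θ) + exp(θ)*cos(θ)

Explanation: The sign of one term was flipped: the term exp(θ)*cos(θ) was incorrectly written as -exp(θ)*cos(θ)
The later steps are derived from this incorrect expression, so the error originates in Step 2.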